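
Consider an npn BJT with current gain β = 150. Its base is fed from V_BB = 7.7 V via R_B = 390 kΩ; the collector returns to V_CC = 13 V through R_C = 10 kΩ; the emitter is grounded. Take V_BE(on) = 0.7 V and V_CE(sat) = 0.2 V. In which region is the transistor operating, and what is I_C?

Assume active: I_B = (7.7 − 0.7)/390 = 0.0179 mA, giving I_C = β·I_B = 2.69 mA.
But then V_CE = 13 − 2.69×10 = -13.9 V < V_CE(sat) = 0.2 V — impossible in the active region.
So the transistor is saturated. With V_CE = 0.2 V, I_C = (V_CC − 0.2)/R_C = 12.8/10 = 1.28 mA.
Check: β·I_B = 2.69 mA > I_C = 1.28 mA, confirming saturation.

saturation; I_C ≈ 1.3 mA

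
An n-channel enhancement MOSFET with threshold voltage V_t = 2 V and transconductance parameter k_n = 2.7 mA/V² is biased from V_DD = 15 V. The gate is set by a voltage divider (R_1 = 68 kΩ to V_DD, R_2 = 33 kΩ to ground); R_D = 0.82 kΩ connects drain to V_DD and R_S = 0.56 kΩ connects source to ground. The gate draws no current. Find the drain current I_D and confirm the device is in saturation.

V_G = V_DD·R_2/(R_1+R_2) = 15×33/101 = 4.9 V.
Assume saturation: I_D = (k_n/2)(V_GS − V_t)² with V_GS = V_G − I_D·R_S = 4.9 − 0.56·I_D.
Substituting gives 0.423·I_D² − 5.39·I_D + 11.4 = 0, with roots I_D = 2.67 or 10.1 mA.
The root I_D = 10.1 mA gives V_GS = -0.729 V ≤ V_t, so take I_D = 2.67 mA.
Then V_GS = 3.41 V and V_DS = V_DD − I_D(R_D+R_S) = 15 − 2.67×1.38 = 11.3 V.
Saturation requires V_DS ≥ V_GS − V_t = 1.41 V; 11.3 ≥ 1.41 ✓.

I_D ≈ 2.7 mA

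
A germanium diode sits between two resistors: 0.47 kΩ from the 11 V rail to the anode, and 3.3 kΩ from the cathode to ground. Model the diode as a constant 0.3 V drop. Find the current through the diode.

The two resistors are in series with the diode, so KVL gives 11 = I·0.47 + 0.3 + I·3.3.
I = (11 − 0.3) / (0.47 + 3.3) kΩ = 10.7 / 3.77 = 2.84 mA.

I ≈ 2.8 mA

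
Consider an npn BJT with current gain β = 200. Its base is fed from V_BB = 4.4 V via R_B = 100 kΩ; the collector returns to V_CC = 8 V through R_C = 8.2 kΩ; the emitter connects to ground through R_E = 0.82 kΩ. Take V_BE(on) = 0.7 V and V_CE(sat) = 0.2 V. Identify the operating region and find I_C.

saturation; I_C ≈ 0.86 mA

Assume active: I_B = (4.4 − 0.7)/(100 + 201×0.82) = 0.014 mA, I_C = β·I_B = 2.79 mA.
Then V_CE = 8 − 2.79×8.2 − 2.81×0.82 = -17.2 V < 0.2 V — the active assumption fails.
Re-solve with V_CE = 0.2 V. KCL at the emitter: V_E/R_E = (V_BB−0.7−V_E)/R_B + (V_CC−0.2−V_E)/R_C, giving V_E = 0.731 V.
I_C = (V_CC − 0.2 − V_E)/R_C = (7.8 − 0.731)/8.2 = 0.862 mA.
Check: I_B = (3.7 − 0.731)/100 = 0.0297 mA, and β·I_B = 5.94 mA > I_C, confirming saturation.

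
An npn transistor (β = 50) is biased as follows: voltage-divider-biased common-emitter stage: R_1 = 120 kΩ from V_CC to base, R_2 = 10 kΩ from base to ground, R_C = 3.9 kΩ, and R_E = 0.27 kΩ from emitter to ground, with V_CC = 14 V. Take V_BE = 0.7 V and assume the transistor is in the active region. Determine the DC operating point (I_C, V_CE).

Thevenize the base divider: V_Th = V_CC·R_2/(R_1+R_2) = 14×10/130 = 1.08 V, R_Th = R_1‖R_2 = 9.23 kΩ.
Base-emitter loop: V_Th = I_B·R_Th + V_BE + (β+1)I_B·R_E, so I_B = (1.08 − 0.7) / (9.23 + 51×0.27) = 0.0164 mA.
I_C = β·I_B = 50×0.0164 = 0.819 mA, and I_E = (β+1)I_B = 0.836 mA.
V_CE = V_CC − I_C·R_C − I_E·R_E = 14 − 0.819×3.9 − 0.836×0.27 = 10.6 V.
V_CE = 10.6 V > 0.2 V confirms active-region operation.

I_C ≈ 0.82 mA, V_CE ≈ 11 V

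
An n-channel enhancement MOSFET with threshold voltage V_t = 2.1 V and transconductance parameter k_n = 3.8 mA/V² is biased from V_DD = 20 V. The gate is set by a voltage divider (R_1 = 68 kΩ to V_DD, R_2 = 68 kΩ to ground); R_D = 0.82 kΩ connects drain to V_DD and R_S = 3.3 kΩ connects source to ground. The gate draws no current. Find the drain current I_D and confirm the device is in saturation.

V_G = V_DD·R_2/(R_1+R_2) = 20×68/136 = 10 V.
Assume saturation: I_D = (k_n/2)(V_GS − V_t)² with V_GS = V_G − I_D·R_S = 10 − 3.3·I_D.
Substituting gives 20.7·I_D² − 100·I_D + 119 = 0, with roots I_D = 2.08 or 2.76 mA.
The root I_D = 2.76 mA gives V_GS = 0.895 V ≤ V_t, so take I_D = 2.08 mA.
Then V_GS = 3.15 V and V_DS = V_DD − I_D(R_D+R_S) = 20 − 2.08×4.12 = 11.4 V.
Saturation requires V_DS ≥ V_GS − V_t = 1.05 V; 11.4 ≥ 1.05 ✓.

I_D ≈ 2.1 mA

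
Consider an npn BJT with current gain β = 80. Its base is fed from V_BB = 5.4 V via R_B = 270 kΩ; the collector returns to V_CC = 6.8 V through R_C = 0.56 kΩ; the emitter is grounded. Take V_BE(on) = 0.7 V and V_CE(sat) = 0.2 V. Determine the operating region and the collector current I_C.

active; I_C ≈ 1.4 mA

Assume active. Base-emitter loop: I_B = (V_BB − V_BE)/R_B = (5.4 − 0.7)/270 = 0.0174 mA.
I_C = β·I_B = 80×0.0174 = 1.39 mA.
V_CE = V_CC − I_C·R_C = 6.8 − 1.39×0.56 = 6.02 V > V_CE(sat), so the active-region assumption holds.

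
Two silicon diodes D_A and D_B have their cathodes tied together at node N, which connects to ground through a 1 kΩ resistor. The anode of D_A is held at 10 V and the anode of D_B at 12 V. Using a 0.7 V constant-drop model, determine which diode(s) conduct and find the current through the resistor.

Assume both conduct. Then node N would need to be at both 10−0.7 = 9.3 V and 12−0.7 = 11.3 V, which is impossible.
Assume only D_B conducts: V_N = 12 − 0.7 = 11.3 V, so I_R = 11.3/1 = 11.3 mA.
Check D_A: its anode-to-cathode voltage is 10 − 11.3 = -1.3 V < 0.7 V, so it is off. The assumption is consistent.

Only D_B conducts; I_R ≈ 11 mA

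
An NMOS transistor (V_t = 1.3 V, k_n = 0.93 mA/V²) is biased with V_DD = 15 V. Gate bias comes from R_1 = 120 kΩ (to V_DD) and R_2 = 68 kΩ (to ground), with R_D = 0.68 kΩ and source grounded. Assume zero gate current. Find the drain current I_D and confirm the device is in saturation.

V_G = V_DD·R_2/(R_1+R_2) = 15×68/188 = 5.43 V. With the source grounded, V_GS = V_G = 5.43 V.
Assume saturation: I_D = (k_n/2)(V_GS − V_t)² = (0.93/2)×(5.43 − 1.3)² = 0.465×4.13² = 7.91 mA.
V_DS = V_DD − I_D·R_D = 15 − 7.91×0.68 = 9.62 V.
Saturation requires V_DS ≥ V_GS − V_t = 4.13 V; 9.62 ≥ 4.13 ✓.

I_D ≈ 7.9 mA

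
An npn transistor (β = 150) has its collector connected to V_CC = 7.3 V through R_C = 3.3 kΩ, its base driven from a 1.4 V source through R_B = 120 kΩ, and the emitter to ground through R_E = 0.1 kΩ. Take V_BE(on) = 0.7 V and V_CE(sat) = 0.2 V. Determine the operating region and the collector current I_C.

active; I_C ≈ 0.78 mA

Assume active. Base-emitter loop: I_B = (V_BB − V_BE)/(R_B + (β+1)R_E) = (1.4 − 0.7)/(120 + 151×0.1) = 0.00518 mA.
I_C = β·I_B = 150×0.00518 = 0.777 mA.
V_CE = V_CC − I_C·R_C − I_E·R_E = 7.3 − 0.777×3.3 − 0.782×0.1 = 4.66 V > V_CE(sat), so the active-region assumption holds.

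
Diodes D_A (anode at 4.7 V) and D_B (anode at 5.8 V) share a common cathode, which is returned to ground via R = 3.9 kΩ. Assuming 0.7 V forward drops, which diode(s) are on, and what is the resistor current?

Assume both conduct. Then node N would need to be at both 4.7−0.7 = 4 V and 5.8−0.7 = 5.1 V, which is impossible.
Assume only D_B conducts: V_N = 5.8 − 0.7 = 5.1 V, so I_R = 5.1/3.9 = 1.31 mA.
Check D_A: its anode-to-cathode voltage is 4.7 − 5.1 = -0.4 V < 0.7 V, so it is off. The assumption is consistent.

Only D_B conducts; I_R ≈ 1.3 mA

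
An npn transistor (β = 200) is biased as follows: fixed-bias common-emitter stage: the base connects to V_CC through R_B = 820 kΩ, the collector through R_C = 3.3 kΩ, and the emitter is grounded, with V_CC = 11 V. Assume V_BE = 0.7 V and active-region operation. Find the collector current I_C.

I_C ≈ 2.5 mA

Base loop: V_CC = I_B·R_B + V_BE, so I_B = (11 − 0.7)/820 kΩ = 0.0126 mA.
In the active region I_C = β·I_B = 200 × 0.0126 = 2.51 mA.
Collector loop: V_CE = V_CC − I_C·R_C = 11 − 2.51×3.3 = 2.71 V.
Since V_CE = 2.71 V > V_CE(sat) ≈ 0.2 V, the transistor is in the active region as assumed.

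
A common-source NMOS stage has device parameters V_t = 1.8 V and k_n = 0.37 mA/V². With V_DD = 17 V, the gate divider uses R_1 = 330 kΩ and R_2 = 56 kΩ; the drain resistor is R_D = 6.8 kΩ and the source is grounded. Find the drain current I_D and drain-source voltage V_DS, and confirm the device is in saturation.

V_G = V_DD·R_2/(R_1+R_2) = 17×56/386 = 2.47 V. With the source grounded, V_GS = V_G = 2.47 V.
Assume saturation: I_D = (k_n/2)(V_GS − V_t)² = (0.37/2)×(2.47 − 1.8)² = 0.185×0.666² = 0.0821 mA.
V_DS = V_DD − I_D·R_D = 17 − 0.0821×6.8 = 16.4 V.
Saturation requires V_DS ≥ V_GS − V_t = 0.666 V; 16.4 ≥ 0.666 ✓.

I_D ≈ 0.082 mA, V_DS ≈ 16 V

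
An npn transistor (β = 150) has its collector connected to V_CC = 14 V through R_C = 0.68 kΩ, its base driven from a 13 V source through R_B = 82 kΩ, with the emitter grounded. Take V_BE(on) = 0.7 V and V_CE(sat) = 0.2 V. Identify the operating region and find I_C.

Assume active: I_B = (13 − 0.7)/82 = 0.15 mA, giving I_C = β·I_B = 22.5 mA.
But then V_CE = 14 − 22.5×0.68 = -1.3 V < V_CE(sat) = 0.2 V — impossible in the active region.
So the transistor is saturated. With V_CE = 0.2 V, I_C = (V_CC − 0.2)/R_C = 13.8/0.68 = 20.3 mA.
Check: β·I_B = 22.5 mA > I_C = 20.3 mA, confirming saturation.

saturation; I_C ≈ 20 mA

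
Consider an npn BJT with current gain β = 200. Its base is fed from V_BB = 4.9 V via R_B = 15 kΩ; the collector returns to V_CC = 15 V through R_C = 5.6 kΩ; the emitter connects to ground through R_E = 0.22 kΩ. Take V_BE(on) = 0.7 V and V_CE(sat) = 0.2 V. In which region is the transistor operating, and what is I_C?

Assume active: I_B = (4.9 − 0.7)/(15 + 201×0.22) = 0.0709 mA, I_C = β·I_B = 14.2 mA.
Then V_CE = 15 − 14.2×5.6 − 14.3×0.22 = -67.6 V < 0.2 V — the active assumption fails.
Re-solve with V_CE = 0.2 V. KCL at the emitter: V_E/R_E = (V_BB−0.7−V_E)/R_B + (V_CC−0.2−V_E)/R_C, giving V_E = 0.61 V.
I_C = (V_CC − 0.2 − V_E)/R_C = (14.8 − 0.61)/5.6 = 2.53 mA.
Check: I_B = (4.2 − 0.61)/15 = 0.239 mA, and β·I_B = 47.9 mA > I_C, confirming saturation.

saturation; I_C ≈ 2.5 mA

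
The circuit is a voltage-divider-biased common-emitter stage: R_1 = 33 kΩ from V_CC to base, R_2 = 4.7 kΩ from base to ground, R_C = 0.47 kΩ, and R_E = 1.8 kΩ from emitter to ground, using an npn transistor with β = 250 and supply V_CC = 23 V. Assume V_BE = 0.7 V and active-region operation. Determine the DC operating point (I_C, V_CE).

I_C ≈ 1.2 mA, V_CE ≈ 20 V

Thevenize the base divider: V_Th = V_CC·R_2/(R_1+R_2) = 23×4.7/37.7 = 2.87 V, R_Th = R_1‖R_2 = 4.11 kΩ.
Base-emitter loop: V_Th = I_B·R_Th + V_BE + (β+1)I_B·R_E, so I_B = (2.87 − 0.7) / (4.11 + 251×1.8) = 0.00475 mA.
I_C = β·I_B = 250×0.00475 = 1.19 mA, and I_E = (β+1)I_B = 1.19 mA.
V_CE = V_CC − I_C·R_C − I_E·R_E = 23 − 1.19×0.47 − 1.19×1.8 = 20.3 V.
V_CE = 20.3 V > 0.2 V confirms active-region operation.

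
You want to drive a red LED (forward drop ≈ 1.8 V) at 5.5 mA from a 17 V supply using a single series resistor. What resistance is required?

The resistor drops V_S − V_D = 17 − 1.8 = 15.2 V at 5.5 mA.
R = 15.2 V / 5.5 mA = 2.76 kΩ.

R ≈ 2.8 kΩ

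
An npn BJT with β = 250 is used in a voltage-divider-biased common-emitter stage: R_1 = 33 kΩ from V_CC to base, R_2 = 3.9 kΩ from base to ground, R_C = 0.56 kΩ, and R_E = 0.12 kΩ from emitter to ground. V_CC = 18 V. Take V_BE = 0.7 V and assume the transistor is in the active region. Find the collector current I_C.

Thevenize the base divider: V_Th = V_CC·R_2/(R_1+R_2) = 18×3.9/36.9 = 1.9 V, R_Th = R_1‖R_2 = 3.49 kΩ.
Base-emitter loop: V_Th = I_B·R_Th + V_BE + (β+1)I_B·R_E, so I_B = (1.9 − 0.7) / (3.49 + 251×0.12) = 0.0358 mA.
I_C = β·I_B = 250×0.0358 = 8.94 mA, and I_E = (β+1)I_B = 8.98 mA.
V_CE = V_CC − I_C·R_C − I_E·R_E = 18 − 8.94×0.56 − 8.98×0.12 = 11.9 V.
V_CE = 11.9 V > 0.2 V confirms active-region operation.

I_C ≈ 8.9 mA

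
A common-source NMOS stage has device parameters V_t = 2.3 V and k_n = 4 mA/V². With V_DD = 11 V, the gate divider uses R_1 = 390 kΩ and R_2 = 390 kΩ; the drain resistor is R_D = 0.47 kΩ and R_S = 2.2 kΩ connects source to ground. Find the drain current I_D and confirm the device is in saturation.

V_G = V_DD·R_2/(R_1+R_2) = 11×390/780 = 5.5 V.
Assume saturation: I_D = (k_n/2)(V_GS − V_t)² with V_GS = V_G − I_D·R_S = 5.5 − 2.2·I_D.
Substituting gives 9.68·I_D² − 29.2·I_D + 20.5 = 0, with roots I_D = 1.12 or 1.9 mA.
The root I_D = 1.9 mA gives V_GS = 1.33 V ≤ V_t, so take I_D = 1.12 mA.
Then V_GS = 3.05 V and V_DS = V_DD − I_D(R_D+R_S) = 11 − 1.12×2.67 = 8.02 V.
Saturation requires V_DS ≥ V_GS − V_t = 0.747 V; 8.02 ≥ 0.747 ✓.

I_D ≈ 1.1 mA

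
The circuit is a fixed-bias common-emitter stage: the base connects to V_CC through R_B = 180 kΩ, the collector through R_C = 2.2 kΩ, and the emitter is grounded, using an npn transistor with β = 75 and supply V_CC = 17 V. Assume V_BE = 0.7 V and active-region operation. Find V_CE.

Base loop: V_CC = I_B·R_B + V_BE, so I_B = (17 − 0.7)/180 kΩ = 0.0906 mA.
In the active region I_C = β·I_B = 75 × 0.0906 = 6.79 mA.
Collector loop: V_CE = V_CC − I_C·R_C = 17 − 6.79×2.2 = 2.06 V.
Since V_CE = 2.06 V > V_CE(sat) ≈ 0.2 V, the transistor is in the active region as assumed.

V_CE ≈ 2.1 V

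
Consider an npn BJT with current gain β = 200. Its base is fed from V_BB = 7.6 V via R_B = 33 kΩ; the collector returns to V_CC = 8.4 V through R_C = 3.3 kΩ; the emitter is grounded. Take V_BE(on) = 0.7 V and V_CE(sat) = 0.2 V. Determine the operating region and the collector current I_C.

saturation; I_C ≈ 2.5 mA

Assume active: I_B = (7.6 − 0.7)/33 = 0.209 mA, giving I_C = β·I_B = 41.8 mA.
But then V_CE = 8.4 − 41.8×3.3 = -130 V < V_CE(sat) = 0.2 V — impossible in the active region.
So the transistor is saturated. With V_CE = 0.2 V, I_C = (V_CC − 0.2)/R_C = 8.2/3.3 = 2.48 mA.
Check: β·I_B = 41.8 mA > I_C = 2.48 mA, confirming saturation.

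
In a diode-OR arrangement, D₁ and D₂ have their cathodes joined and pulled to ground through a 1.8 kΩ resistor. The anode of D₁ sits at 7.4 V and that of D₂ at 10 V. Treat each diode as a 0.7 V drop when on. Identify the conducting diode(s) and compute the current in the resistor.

Only D₂ conducts; I_R ≈ 5.2 mA

Assume both conduct. Then node N would need to be at both 7.4−0.7 = 6.7 V and 10−0.7 = 9.3 V, which is impossible.
Assume only D₂ conducts: V_N = 10 − 0.7 = 9.3 V, so I_R = 9.3/1.8 = 5.17 mA.
Check D₁: its anode-to-cathode voltage is 7.4 − 9.3 = -1.9 V < 0.7 V, so it is off. The assumption is consistent.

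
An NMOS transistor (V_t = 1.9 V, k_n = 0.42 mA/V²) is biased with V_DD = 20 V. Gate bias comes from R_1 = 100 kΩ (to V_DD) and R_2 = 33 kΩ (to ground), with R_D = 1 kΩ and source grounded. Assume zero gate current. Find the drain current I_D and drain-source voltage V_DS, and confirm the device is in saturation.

V_G = V_DD·R_2/(R_1+R_2) = 20×33/133 = 4.96 V. With the source grounded, V_GS = V_G = 4.96 V.
Assume saturation: I_D = (k_n/2)(V_GS − V_t)² = (0.42/2)×(4.96 − 1.9)² = 0.21×3.06² = 1.97 mA.
V_DS = V_DD − I_D·R_D = 20 − 1.97×1 = 18 V.
Saturation requires V_DS ≥ V_GS − V_t = 3.06 V; 18 ≥ 3.06 ✓.

I_D ≈ 2 mA, V_DS ≈ 18 V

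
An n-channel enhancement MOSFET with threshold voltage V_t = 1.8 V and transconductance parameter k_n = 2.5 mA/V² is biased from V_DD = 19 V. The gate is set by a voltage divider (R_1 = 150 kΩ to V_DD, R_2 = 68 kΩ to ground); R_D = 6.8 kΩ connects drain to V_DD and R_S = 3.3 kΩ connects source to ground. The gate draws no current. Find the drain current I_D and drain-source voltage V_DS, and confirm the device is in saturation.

V_G = V_DD·R_2/(R_1+R_2) = 19×68/218 = 5.93 V.
Assume saturation: I_D = (k_n/2)(V_GS − V_t)² with V_GS = V_G − I_D·R_S = 5.93 − 3.3·I_D.
Substituting gives 13.6·I_D² − 35·I_D + 21.3 = 0, with roots I_D = 0.982 or 1.59 mA.
The root I_D = 1.59 mA gives V_GS = 0.671 V ≤ V_t, so take I_D = 0.982 mA.
Then V_GS = 2.69 V and V_DS = V_DD − I_D(R_D+R_S) = 19 − 0.982×10.1 = 9.08 V.
Saturation requires V_DS ≥ V_GS − V_t = 0.886 V; 9.08 ≥ 0.886 ✓.

I_D ≈ 0.98 mA, V_DS ≈ 9.1 V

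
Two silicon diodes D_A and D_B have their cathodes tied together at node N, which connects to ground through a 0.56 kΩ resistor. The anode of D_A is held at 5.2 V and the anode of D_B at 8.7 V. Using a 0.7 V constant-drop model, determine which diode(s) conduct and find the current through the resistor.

Only D_B conducts; I_R ≈ 14 mA

Assume both conduct. Then node N would need to be at both 5.2−0.7 = 4.5 V and 8.7−0.7 = 8 V, which is impossible.
Assume only D_B conducts: V_N = 8.7 − 0.7 = 8 V, so I_R = 8/0.56 = 14.3 mA.
Check D_A: its anode-to-cathode voltage is 5.2 − 8 = -2.8 V < 0.7 V, so it is off. The assumption is consistent.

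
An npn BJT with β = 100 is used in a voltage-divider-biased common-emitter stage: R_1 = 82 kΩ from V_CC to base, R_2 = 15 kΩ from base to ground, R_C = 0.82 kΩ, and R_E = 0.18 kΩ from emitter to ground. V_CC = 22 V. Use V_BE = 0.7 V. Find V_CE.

Thevenize the base divider: V_Th = V_CC·R_2/(R_1+R_2) = 22×15/97 = 3.4 V, R_Th = R_1‖R_2 = 12.7 kΩ.
Base-emitter loop: V_Th = I_B·R_Th + V_BE + (β+1)I_B·R_E, so I_B = (3.4 − 0.7) / (12.7 + 101×0.18) = 0.0876 mA.
I_C = β·I_B = 100×0.0876 = 8.76 mA, and I_E = (β+1)I_B = 8.84 mA.
V_CE = V_CC − I_C·R_C − I_E·R_E = 22 − 8.76×0.82 − 8.84×0.18 = 13.2 V.
V_CE = 13.2 V > 0.2 V confirms active-region operation.

V_CE ≈ 13 V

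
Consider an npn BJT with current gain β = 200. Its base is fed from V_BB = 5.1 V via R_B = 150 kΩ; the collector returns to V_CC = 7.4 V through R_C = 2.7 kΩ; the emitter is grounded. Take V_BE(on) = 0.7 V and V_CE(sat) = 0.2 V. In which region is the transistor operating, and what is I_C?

Assume active: I_B = (5.1 − 0.7)/150 = 0.0293 mA, giving I_C = β·I_B = 5.87 mA.
But then V_CE = 7.4 − 5.87×2.7 = -8.44 V < V_CE(sat) = 0.2 V — impossible in the active region.
So the transistor is saturated. With V_CE = 0.2 V, I_C = (V_CC − 0.2)/R_C = 7.2/2.7 = 2.67 mA.
Check: β·I_B = 5.87 mA > I_C = 2.67 mA, confirming saturation.

saturation; I_C ≈ 2.7 mA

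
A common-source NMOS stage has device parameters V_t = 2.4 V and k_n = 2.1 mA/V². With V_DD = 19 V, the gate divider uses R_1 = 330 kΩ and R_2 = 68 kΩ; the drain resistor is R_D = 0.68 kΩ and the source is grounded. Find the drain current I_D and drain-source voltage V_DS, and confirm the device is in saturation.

I_D ≈ 0.75 mA, V_DS ≈ 18 V

V_G = V_DD·R_2/(R_1+R_2) = 19×68/398 = 3.25 V. With the source grounded, V_GS = V_G = 3.25 V.
Assume saturation: I_D = (k_n/2)(V_GS − V_t)² = (2.1/2)×(3.25 − 2.4)² = 1.05×0.846² = 0.752 mA.
V_DS = V_DD − I_D·R_D = 19 − 0.752×0.68 = 18.5 V.
Saturation requires V_DS ≥ V_GS − V_t = 0.846 V; 18.5 ≥ 0.846 ✓.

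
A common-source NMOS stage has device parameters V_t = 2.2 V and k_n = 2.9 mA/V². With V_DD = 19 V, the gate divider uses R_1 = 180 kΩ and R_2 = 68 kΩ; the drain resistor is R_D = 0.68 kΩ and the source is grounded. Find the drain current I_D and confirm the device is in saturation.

I_D ≈ 13 mA

V_G = V_DD·R_2/(R_1+R_2) = 19×68/248 = 5.21 V. With the source grounded, V_GS = V_G = 5.21 V.
Assume saturation: I_D = (k_n/2)(V_GS − V_t)² = (2.9/2)×(5.21 − 2.2)² = 1.45×3.01² = 13.1 mA.
V_DS = V_DD − I_D·R_D = 19 − 13.1×0.68 = 10.1 V.
Saturation requires V_DS ≥ V_GS − V_t = 3.01 V; 10.1 ≥ 3.01 ✓.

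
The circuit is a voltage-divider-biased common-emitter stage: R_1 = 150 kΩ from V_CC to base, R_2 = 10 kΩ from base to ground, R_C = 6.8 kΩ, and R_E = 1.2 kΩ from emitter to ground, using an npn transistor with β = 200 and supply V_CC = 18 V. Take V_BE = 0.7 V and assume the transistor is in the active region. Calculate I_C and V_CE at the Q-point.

I_C ≈ 0.34 mA, V_CE ≈ 15 V

Thevenize the base divider: V_Th = V_CC·R_2/(R_1+R_2) = 18×10/160 = 1.12 V, R_Th = R_1‖R_2 = 9.38 kΩ.
Base-emitter loop: V_Th = I_B·R_Th + V_BE + (β+1)I_B·R_E, so I_B = (1.12 − 0.7) / (9.38 + 201×1.2) = 0.0017 mA.
I_C = β·I_B = 200×0.0017 = 0.339 mA, and I_E = (β+1)I_B = 0.341 mA.
V_CE = V_CC − I_C·R_C − I_E·R_E = 18 − 0.339×6.8 − 0.341×1.2 = 15.3 V.
V_CE = 15.3 V > 0.2 V confirms active-region operation.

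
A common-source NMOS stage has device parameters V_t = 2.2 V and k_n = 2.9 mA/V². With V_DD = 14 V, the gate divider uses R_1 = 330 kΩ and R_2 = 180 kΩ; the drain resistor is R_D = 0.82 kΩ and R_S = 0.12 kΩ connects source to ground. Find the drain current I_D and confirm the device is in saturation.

I_D ≈ 6 mA

V_G = V_DD·R_2/(R_1+R_2) = 14×180/510 = 4.94 V.
Assume saturation: I_D = (k_n/2)(V_GS − V_t)² with V_GS = V_G − I_D·R_S = 4.94 − 0.12·I_D.
Substituting gives 0.0209·I_D² − 1.95·I_D + 10.9 = 0, with roots I_D = 5.96 or 87.6 mA.
The root I_D = 87.6 mA gives V_GS = -5.57 V ≤ V_t, so take I_D = 5.96 mA.
Then V_GS = 4.23 V and V_DS = V_DD − I_D(R_D+R_S) = 14 − 5.96×0.94 = 8.4 V.
Saturation requires V_DS ≥ V_GS − V_t = 2.03 V; 8.4 ≥ 2.03 ✓.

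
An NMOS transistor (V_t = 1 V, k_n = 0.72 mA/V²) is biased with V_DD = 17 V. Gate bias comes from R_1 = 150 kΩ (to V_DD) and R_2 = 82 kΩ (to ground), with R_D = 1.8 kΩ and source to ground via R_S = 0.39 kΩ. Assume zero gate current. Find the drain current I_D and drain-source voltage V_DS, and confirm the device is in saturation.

V_G = V_DD·R_2/(R_1+R_2) = 17×82/232 = 6.01 V.
Assume saturation: I_D = (k_n/2)(V_GS − V_t)² with V_GS = V_G − I_D·R_S = 6.01 − 0.39·I_D.
Substituting gives 0.0548·I_D² − 2.41·I_D + 9.03 = 0, with roots I_D = 4.14 or 39.8 mA.
The root I_D = 39.8 mA gives V_GS = -9.52 V ≤ V_t, so take I_D = 4.14 mA.
Then V_GS = 4.39 V and V_DS = V_DD − I_D(R_D+R_S) = 17 − 4.14×2.19 = 7.93 V.
Saturation requires V_DS ≥ V_GS − V_t = 3.39 V; 7.93 ≥ 3.39 ✓.

I_D ≈ 4.1 mA, V_DS ≈ 7.9 V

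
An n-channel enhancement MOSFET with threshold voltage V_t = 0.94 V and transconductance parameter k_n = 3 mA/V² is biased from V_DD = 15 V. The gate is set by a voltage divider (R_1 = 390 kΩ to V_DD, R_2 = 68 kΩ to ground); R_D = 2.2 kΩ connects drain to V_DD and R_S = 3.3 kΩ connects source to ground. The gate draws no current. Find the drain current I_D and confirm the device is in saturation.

V_G = V_DD·R_2/(R_1+R_2) = 15×68/458 = 2.23 V.
Assume saturation: I_D = (k_n/2)(V_GS − V_t)² with V_GS = V_G − I_D·R_S = 2.23 − 3.3·I_D.
Substituting gives 16.3·I_D² − 13.7·I_D + 2.48 = 0, with roots I_D = 0.263 or 0.578 mA.
The root I_D = 0.578 mA gives V_GS = 0.319 V ≤ V_t, so take I_D = 0.263 mA.
Then V_GS = 1.36 V and V_DS = V_DD − I_D(R_D+R_S) = 15 − 0.263×5.5 = 13.6 V.
Saturation requires V_DS ≥ V_GS − V_t = 0.419 V; 13.6 ≥ 0.419 ✓.

I_D ≈ 0.26 mA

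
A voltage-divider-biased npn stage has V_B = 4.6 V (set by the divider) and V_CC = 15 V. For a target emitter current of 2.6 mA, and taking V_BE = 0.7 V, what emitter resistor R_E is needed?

V_E = V_B − V_BE = 4.6 − 0.7 = 3.9 V.
R_E = V_E / I_E = 3.9 / 2.6 = 1.5 kΩ.

R_E ≈ 1.5 kΩ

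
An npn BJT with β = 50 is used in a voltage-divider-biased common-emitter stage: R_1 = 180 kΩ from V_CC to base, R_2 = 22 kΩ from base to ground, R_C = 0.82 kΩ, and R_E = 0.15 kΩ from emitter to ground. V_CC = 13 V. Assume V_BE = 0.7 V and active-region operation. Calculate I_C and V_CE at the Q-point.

Thevenize the base divider: V_Th = V_CC·R_2/(R_1+R_2) = 13×22/202 = 1.42 V, R_Th = R_1‖R_2 = 19.6 kΩ.
Base-emitter loop: V_Th = I_B·R_Th + V_BE + (β+1)I_B·R_E, so I_B = (1.42 − 0.7) / (19.6 + 51×0.15) = 0.0263 mA.
I_C = β·I_B = 50×0.0263 = 1.31 mA, and I_E = (β+1)I_B = 1.34 mA.
V_CE = V_CC − I_C·R_C − I_E·R_E = 13 − 1.31×0.82 − 1.34×0.15 = 11.7 V.
V_CE = 11.7 V > 0.2 V confirms active-region operation.

I_C ≈ 1.3 mA, V_CE ≈ 12 V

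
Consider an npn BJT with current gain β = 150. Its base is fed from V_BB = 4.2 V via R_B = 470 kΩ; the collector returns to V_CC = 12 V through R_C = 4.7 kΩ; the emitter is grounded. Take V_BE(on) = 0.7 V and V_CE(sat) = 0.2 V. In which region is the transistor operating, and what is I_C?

Assume active. Base-emitter loop: I_B = (V_BB − V_BE)/R_B = (4.2 − 0.7)/470 = 0.00745 mA.
I_C = β·I_B = 150×0.00745 = 1.12 mA.
V_CE = V_CC − I_C·R_C = 12 − 1.12×4.7 = 6.75 V > V_CE(sat), so the active-region assumption holds.

active; I_C ≈ 1.1 mA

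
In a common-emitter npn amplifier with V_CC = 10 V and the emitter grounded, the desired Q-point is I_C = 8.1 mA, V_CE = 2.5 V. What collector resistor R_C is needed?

R_C ≈ 0.93 kΩ

Collector loop: V_CC = I_C·R_C + V_CE.
R_C = (V_CC − V_CE)/I_C = (10 − 2.5)/8.1 = 0.926 kΩ.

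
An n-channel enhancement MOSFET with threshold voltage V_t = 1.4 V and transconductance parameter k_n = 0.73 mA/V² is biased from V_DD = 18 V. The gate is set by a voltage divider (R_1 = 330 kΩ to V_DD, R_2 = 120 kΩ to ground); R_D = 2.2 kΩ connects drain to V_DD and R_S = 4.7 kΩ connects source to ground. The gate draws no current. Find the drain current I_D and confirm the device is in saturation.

I_D ≈ 0.48 mA

V_G = V_DD·R_2/(R_1+R_2) = 18×120/450 = 4.8 V.
Assume saturation: I_D = (k_n/2)(V_GS − V_t)² with V_GS = V_G − I_D·R_S = 4.8 − 4.7·I_D.
Substituting gives 8.06·I_D² − 12.7·I_D + 4.22 = 0, with roots I_D = 0.48 or 1.09 mA.
The root I_D = 1.09 mA gives V_GS = -0.329 V ≤ V_t, so take I_D = 0.48 mA.
Then V_GS = 2.55 V and V_DS = V_DD − I_D(R_D+R_S) = 18 − 0.48×6.9 = 14.7 V.
Saturation requires V_DS ≥ V_GS − V_t = 1.15 V; 14.7 ≥ 1.15 ✓.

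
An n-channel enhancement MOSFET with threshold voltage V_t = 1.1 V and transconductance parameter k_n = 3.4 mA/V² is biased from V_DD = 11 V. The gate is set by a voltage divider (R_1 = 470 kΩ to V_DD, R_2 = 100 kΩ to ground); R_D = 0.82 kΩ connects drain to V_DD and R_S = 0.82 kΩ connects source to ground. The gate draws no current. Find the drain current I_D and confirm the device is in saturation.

I_D ≈ 0.41 mA

V_G = V_DD·R_2/(R_1+R_2) = 11×100/570 = 1.93 V.
Assume saturation: I_D = (k_n/2)(V_GS − V_t)² with V_GS = V_G − I_D·R_S = 1.93 − 0.82·I_D.
Substituting gives 1.14·I_D² − 3.31·I_D + 1.17 = 0, with roots I_D = 0.412 or 2.49 mA.
The root I_D = 2.49 mA gives V_GS = -0.11 V ≤ V_t, so take I_D = 0.412 mA.
Then V_GS = 1.59 V and V_DS = V_DD − I_D(R_D+R_S) = 11 − 0.412×1.64 = 10.3 V.
Saturation requires V_DS ≥ V_GS − V_t = 0.492 V; 10.3 ≥ 0.492 ✓.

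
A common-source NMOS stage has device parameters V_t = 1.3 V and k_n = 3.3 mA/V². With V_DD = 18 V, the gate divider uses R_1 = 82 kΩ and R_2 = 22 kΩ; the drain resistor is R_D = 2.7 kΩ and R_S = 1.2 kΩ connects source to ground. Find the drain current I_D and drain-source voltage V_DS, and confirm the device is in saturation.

V_G = V_DD·R_2/(R_1+R_2) = 18×22/104 = 3.81 V.
Assume saturation: I_D = (k_n/2)(V_GS − V_t)² with V_GS = V_G − I_D·R_S = 3.81 − 1.2·I_D.
Substituting gives 2.38·I_D² − 10.9·I_D + 10.4 = 0, with roots I_D = 1.34 or 3.26 mA.
The root I_D = 3.26 mA gives V_GS = -0.106 V ≤ V_t, so take I_D = 1.34 mA.
Then V_GS = 2.2 V and V_DS = V_DD − I_D(R_D+R_S) = 18 − 1.34×3.9 = 12.8 V.
Saturation requires V_DS ≥ V_GS − V_t = 0.901 V; 12.8 ≥ 0.901 ✓.

I_D ≈ 1.3 mA, V_DS ≈ 13 V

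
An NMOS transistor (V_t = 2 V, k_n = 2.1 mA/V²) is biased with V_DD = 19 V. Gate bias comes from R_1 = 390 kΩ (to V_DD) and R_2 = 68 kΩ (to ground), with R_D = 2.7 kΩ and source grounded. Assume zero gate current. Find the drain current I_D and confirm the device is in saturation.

I_D ≈ 0.71 mA

V_G = V_DD·R_2/(R_1+R_2) = 19×68/458 = 2.82 V. With the source grounded, V_GS = V_G = 2.82 V.
Assume saturation: I_D = (k_n/2)(V_GS − V_t)² = (2.1/2)×(2.82 − 2)² = 1.05×0.821² = 0.708 mA.
V_DS = V_DD − I_D·R_D = 19 − 0.708×2.7 = 17.1 V.
Saturation requires V_DS ≥ V_GS − V_t = 0.821 V; 17.1 ≥ 0.821 ✓.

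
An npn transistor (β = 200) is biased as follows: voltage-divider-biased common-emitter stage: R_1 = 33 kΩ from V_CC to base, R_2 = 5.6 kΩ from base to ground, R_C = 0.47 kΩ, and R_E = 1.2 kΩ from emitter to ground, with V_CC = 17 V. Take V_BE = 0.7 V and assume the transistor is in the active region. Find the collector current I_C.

Thevenize the base divider: V_Th = V_CC·R_2/(R_1+R_2) = 17×5.6/38.6 = 2.47 V, R_Th = R_1‖R_2 = 4.79 kΩ.
Base-emitter loop: V_Th = I_B·R_Th + V_BE + (β+1)I_B·R_E, so I_B = (2.47 − 0.7) / (4.79 + 201×1.2) = 0.00718 mA.
I_C = β·I_B = 200×0.00718 = 1.44 mA, and I_E = (β+1)I_B = 1.44 mA.
V_CE = V_CC − I_C·R_C − I_E·R_E = 17 − 1.44×0.47 − 1.44×1.2 = 14.6 V.
V_CE = 14.6 V > 0.2 V confirms active-region operation.

I_C ≈ 1.4 mA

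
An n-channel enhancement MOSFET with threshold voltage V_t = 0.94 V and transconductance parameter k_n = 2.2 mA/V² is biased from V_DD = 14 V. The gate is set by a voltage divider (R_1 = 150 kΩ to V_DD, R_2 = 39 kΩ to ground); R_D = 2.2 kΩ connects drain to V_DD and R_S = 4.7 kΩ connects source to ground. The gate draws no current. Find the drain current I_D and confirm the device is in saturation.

I_D ≈ 0.3 mA

V_G = V_DD·R_2/(R_1+R_2) = 14×39/189 = 2.89 V.
Assume saturation: I_D = (k_n/2)(V_GS − V_t)² with V_GS = V_G − I_D·R_S = 2.89 − 4.7·I_D.
Substituting gives 24.3·I_D² − 21.2·I_D + 4.18 = 0, with roots I_D = 0.303 or 0.567 mA.
The root I_D = 0.567 mA gives V_GS = 0.222 V ≤ V_t, so take I_D = 0.303 mA.
Then V_GS = 1.46 V and V_DS = V_DD − I_D(R_D+R_S) = 14 − 0.303×6.9 = 11.9 V.
Saturation requires V_DS ≥ V_GS − V_t = 0.525 V; 11.9 ≥ 0.525 ✓.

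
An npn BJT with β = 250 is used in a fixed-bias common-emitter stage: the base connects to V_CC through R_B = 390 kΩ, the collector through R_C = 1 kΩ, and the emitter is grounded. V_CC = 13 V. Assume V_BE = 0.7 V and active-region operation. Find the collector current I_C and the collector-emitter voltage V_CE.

I_C ≈ 7.9 mA, V_CE ≈ 5.1 V

Base loop: V_CC = I_B·R_B + V_BE, so I_B = (13 − 0.7)/390 kΩ = 0.0315 mA.
In the active region I_C = β·I_B = 250 × 0.0315 = 7.88 mA.
Collector loop: V_CE = V_CC − I_C·R_C = 13 − 7.88×1 = 5.12 V.
Since V_CE = 5.12 V > V_CE(sat) ≈ 0.2 V, the transistor is in the active region as assumed.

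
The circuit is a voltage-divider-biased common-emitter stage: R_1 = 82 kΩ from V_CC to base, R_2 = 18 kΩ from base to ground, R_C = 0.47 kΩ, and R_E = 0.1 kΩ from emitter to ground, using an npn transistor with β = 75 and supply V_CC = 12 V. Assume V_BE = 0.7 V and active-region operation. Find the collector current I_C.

I_C ≈ 4.9 mA

Thevenize the base divider: V_Th = V_CC·R_2/(R_1+R_2) = 12×18/100 = 2.16 V, R_Th = R_1‖R_2 = 14.8 kΩ.
Base-emitter loop: V_Th = I_B·R_Th + V_BE + (β+1)I_B·R_E, so I_B = (2.16 − 0.7) / (14.8 + 76×0.1) = 0.0653 mA.
I_C = β·I_B = 75×0.0653 = 4.9 mA, and I_E = (β+1)I_B = 4.96 mA.
V_CE = V_CC − I_C·R_C − I_E·R_E = 12 − 4.9×0.47 − 4.96×0.1 = 9.2 V.
V_CE = 9.2 V > 0.2 V confirms active-region operation.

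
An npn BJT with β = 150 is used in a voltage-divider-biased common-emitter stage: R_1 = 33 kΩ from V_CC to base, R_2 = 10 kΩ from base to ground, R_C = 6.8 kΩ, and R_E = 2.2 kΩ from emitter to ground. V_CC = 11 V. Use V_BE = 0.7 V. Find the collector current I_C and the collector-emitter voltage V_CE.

Thevenize the base divider: V_Th = V_CC·R_2/(R_1+R_2) = 11×10/43 = 2.56 V, R_Th = R_1‖R_2 = 7.67 kΩ.
Base-emitter loop: V_Th = I_B·R_Th + V_BE + (β+1)I_B·R_E, so I_B = (2.56 − 0.7) / (7.67 + 151×2.2) = 0.00547 mA.
I_C = β·I_B = 150×0.00547 = 0.82 mA, and I_E = (β+1)I_B = 0.826 mA.
V_CE = V_CC − I_C·R_C − I_E·R_E = 11 − 0.82×6.8 − 0.826×2.2 = 3.61 V.
V_CE = 3.61 V > 0.2 V confirms active-region operation.

I_C ≈ 0.82 mA, V_CE ≈ 3.6 V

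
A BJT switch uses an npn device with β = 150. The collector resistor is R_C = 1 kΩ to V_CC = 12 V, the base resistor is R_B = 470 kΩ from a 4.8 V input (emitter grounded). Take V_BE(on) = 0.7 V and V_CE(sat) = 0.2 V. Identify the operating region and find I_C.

Assume active. Base-emitter loop: I_B = (V_BB − V_BE)/R_B = (4.8 − 0.7)/470 = 0.00872 mA.
I_C = β·I_B = 150×0.00872 = 1.31 mA.
V_CE = V_CC − I_C·R_C = 12 − 1.31×1 = 10.7 V > V_CE(sat), so the active-region assumption holds.

active; I_C ≈ 1.3 mA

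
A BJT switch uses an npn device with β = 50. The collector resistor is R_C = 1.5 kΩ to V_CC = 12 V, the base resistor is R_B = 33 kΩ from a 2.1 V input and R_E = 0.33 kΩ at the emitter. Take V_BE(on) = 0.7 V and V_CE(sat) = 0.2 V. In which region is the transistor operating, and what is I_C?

Assume active. Base-emitter loop: I_B = (V_BB − V_BE)/(R_B + (β+1)R_E) = (2.1 − 0.7)/(33 + 51×0.33) = 0.0281 mA.
I_C = β·I_B = 50×0.0281 = 1.4 mA.
V_CE = V_CC − I_C·R_C − I_E·R_E = 12 − 1.4×1.5 − 1.43×0.33 = 9.42 V > V_CE(sat), so the active-region assumption holds.

active; I_C ≈ 1.4 mA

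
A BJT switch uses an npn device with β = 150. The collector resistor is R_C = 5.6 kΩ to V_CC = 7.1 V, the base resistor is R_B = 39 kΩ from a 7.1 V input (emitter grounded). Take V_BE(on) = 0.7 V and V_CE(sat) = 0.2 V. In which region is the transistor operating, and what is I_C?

saturation; I_C ≈ 1.2 mA

Assume active: I_B = (7.1 − 0.7)/39 = 0.164 mA, giving I_C = β·I_B = 24.6 mA.
But then V_CE = 7.1 − 24.6×5.6 = -131 V < V_CE(sat) = 0.2 V — impossible in the active region.
So the transistor is saturated. With V_CE = 0.2 V, I_C = (V_CC − 0.2)/R_C = 6.9/5.6 = 1.23 mA.
Check: β·I_B = 24.6 mA > I_C = 1.23 mA, confirming saturation.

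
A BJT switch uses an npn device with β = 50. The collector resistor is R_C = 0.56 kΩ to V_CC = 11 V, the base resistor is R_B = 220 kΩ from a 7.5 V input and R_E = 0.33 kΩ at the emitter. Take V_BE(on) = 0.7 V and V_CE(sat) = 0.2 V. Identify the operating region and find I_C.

Assume active. Base-emitter loop: I_B = (V_BB − V_BE)/(R_B + (β+1)R_E) = (7.5 − 0.7)/(220 + 51×0.33) = 0.0287 mA.
I_C = β·I_B = 50×0.0287 = 1.44 mA.
V_CE = V_CC − I_C·R_C − I_E·R_E = 11 − 1.44×0.56 − 1.46×0.33 = 9.71 V > V_CE(sat), so the active-region assumption holds.

active; I_C ≈ 1.4 mA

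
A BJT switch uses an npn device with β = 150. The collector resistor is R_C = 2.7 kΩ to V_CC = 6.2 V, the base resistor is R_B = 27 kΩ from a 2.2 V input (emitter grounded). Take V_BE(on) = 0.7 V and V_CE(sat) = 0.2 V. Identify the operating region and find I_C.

saturation; I_C ≈ 2.2 mA

Assume active: I_B = (2.2 − 0.7)/27 = 0.0556 mA, giving I_C = β·I_B = 8.33 mA.
But then V_CE = 6.2 − 8.33×2.7 = -16.3 V < V_CE(sat) = 0.2 V — impossible in the active region.
So the transistor is saturated. With V_CE = 0.2 V, I_C = (V_CC − 0.2)/R_C = 6/2.7 = 2.22 mA.
Check: β·I_B = 8.33 mA > I_C = 2.22 mA, confirming saturation.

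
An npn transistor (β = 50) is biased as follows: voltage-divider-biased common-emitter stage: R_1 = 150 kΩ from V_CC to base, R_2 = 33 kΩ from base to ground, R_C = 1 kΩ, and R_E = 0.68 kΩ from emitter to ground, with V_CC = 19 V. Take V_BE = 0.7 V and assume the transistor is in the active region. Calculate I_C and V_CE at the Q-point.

I_C ≈ 2.2 mA, V_CE ≈ 15 V

Thevenize the base divider: V_Th = V_CC·R_2/(R_1+R_2) = 19×33/183 = 3.43 V, R_Th = R_1‖R_2 = 27 kΩ.
Base-emitter loop: V_Th = I_B·R_Th + V_BE + (β+1)I_B·R_E, so I_B = (3.43 − 0.7) / (27 + 51×0.68) = 0.0442 mA.
I_C = β·I_B = 50×0.0442 = 2.21 mA, and I_E = (β+1)I_B = 2.25 mA.
V_CE = V_CC − I_C·R_C − I_E·R_E = 19 − 2.21×1 − 2.25×0.68 = 15.3 V.
V_CE = 15.3 V > 0.2 V confirms active-region operation.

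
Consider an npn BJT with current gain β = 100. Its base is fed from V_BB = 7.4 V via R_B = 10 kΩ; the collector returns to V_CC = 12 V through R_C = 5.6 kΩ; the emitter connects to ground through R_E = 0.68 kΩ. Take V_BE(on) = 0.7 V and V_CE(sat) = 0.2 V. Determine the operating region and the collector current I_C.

saturation; I_C ≈ 1.8 mA

Assume active: I_B = (7.4 − 0.7)/(10 + 101×0.68) = 0.0852 mA, I_C = β·I_B = 8.52 mA.
Then V_CE = 12 − 8.52×5.6 − 8.6×0.68 = -41.5 V < 0.2 V — the active assumption fails.
Re-solve with V_CE = 0.2 V. KCL at the emitter: V_E/R_E = (V_BB−0.7−V_E)/R_B + (V_CC−0.2−V_E)/R_C, giving V_E = 1.59 V.
I_C = (V_CC − 0.2 − V_E)/R_C = (11.8 − 1.59)/5.6 = 1.82 mA.
Check: I_B = (6.7 − 1.59)/10 = 0.511 mA, and β·I_B = 51.1 mA > I_C, confirming saturation.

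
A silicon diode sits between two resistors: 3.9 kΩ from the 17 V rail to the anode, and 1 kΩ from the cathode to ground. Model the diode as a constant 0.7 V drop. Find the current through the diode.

I ≈ 3.3 mA

The two resistors are in series with the diode, so KVL gives 17 = I·3.9 + 0.7 + I·1.
I = (17 − 0.7) / (3.9 + 1) kΩ = 16.3 / 4.9 = 3.33 mA.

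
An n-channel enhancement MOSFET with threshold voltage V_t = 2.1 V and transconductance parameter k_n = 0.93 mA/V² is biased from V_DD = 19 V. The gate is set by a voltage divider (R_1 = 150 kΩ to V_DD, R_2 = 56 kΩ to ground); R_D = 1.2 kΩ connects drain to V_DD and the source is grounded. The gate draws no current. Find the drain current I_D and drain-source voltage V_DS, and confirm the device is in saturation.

V_G = V_DD·R_2/(R_1+R_2) = 19×56/206 = 5.17 V. With the source grounded, V_GS = V_G = 5.17 V.
Assume saturation: I_D = (k_n/2)(V_GS − V_t)² = (0.93/2)×(5.17 − 2.1)² = 0.465×3.07² = 4.37 mA.
V_DS = V_DD − I_D·R_D = 19 − 4.37×1.2 = 13.8 V.
Saturation requires V_DS ≥ V_GS − V_t = 3.07 V; 13.8 ≥ 3.07 ✓.

I_D ≈ 4.4 mA, V_DS ≈ 14 V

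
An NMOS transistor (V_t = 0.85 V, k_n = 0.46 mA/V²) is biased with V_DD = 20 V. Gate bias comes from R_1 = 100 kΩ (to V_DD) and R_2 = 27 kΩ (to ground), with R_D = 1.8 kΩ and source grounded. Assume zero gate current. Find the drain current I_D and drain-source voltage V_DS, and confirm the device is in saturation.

I_D ≈ 2.7 mA, V_DS ≈ 15 V

V_G = V_DD·R_2/(R_1+R_2) = 20×27/127 = 4.25 V. With the source grounded, V_GS = V_G = 4.25 V.
Assume saturation: I_D = (k_n/2)(V_GS − V_t)² = (0.46/2)×(4.25 − 0.85)² = 0.23×3.4² = 2.66 mA.
V_DS = V_DD − I_D·R_D = 20 − 2.66×1.8 = 15.2 V.
Saturation requires V_DS ≥ V_GS − V_t = 3.4 V; 15.2 ≥ 3.4 ✓.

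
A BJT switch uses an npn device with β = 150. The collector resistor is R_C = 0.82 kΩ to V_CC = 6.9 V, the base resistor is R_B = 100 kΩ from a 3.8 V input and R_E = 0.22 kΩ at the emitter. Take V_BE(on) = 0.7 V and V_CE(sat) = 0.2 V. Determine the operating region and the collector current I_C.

Assume active. Base-emitter loop: I_B = (V_BB − V_BE)/(R_B + (β+1)R_E) = (3.8 − 0.7)/(100 + 151×0.22) = 0.0233 mA.
I_C = β·I_B = 150×0.0233 = 3.49 mA.
V_CE = V_CC − I_C·R_C − I_E·R_E = 6.9 − 3.49×0.82 − 3.51×0.22 = 3.26 V > V_CE(sat), so the active-region assumption holds.

active; I_C ≈ 3.5 mA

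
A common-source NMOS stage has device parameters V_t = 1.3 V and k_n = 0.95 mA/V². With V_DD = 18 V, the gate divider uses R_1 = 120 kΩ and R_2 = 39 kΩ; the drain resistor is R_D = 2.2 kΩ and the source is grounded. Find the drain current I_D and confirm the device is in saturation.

I_D ≈ 4.6 mA

V_G = V_DD·R_2/(R_1+R_2) = 18×39/159 = 4.42 V. With the source grounded, V_GS = V_G = 4.42 V.
Assume saturation: I_D = (k_n/2)(V_GS − V_t)² = (0.95/2)×(4.42 − 1.3)² = 0.475×3.12² = 4.61 mA.
V_DS = V_DD − I_D·R_D = 18 − 4.61×2.2 = 7.86 V.
Saturation requires V_DS ≥ V_GS − V_t = 3.12 V; 7.86 ≥ 3.12 ✓.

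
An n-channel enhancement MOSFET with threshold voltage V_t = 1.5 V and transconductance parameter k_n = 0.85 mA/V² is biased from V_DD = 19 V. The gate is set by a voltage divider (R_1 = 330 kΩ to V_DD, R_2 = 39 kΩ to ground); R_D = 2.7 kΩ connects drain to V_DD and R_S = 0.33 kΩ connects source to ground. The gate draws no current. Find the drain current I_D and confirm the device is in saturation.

V_G = V_DD·R_2/(R_1+R_2) = 19×39/369 = 2.01 V.
Assume saturation: I_D = (k_n/2)(V_GS − V_t)² with V_GS = V_G − I_D·R_S = 2.01 − 0.33·I_D.
Substituting gives 0.0463·I_D² − 1.14·I_D + 0.11 = 0, with roots I_D = 0.0964 or 24.6 mA.
The root I_D = 24.6 mA gives V_GS = -6.11 V ≤ V_t, so take I_D = 0.0964 mA.
Then V_GS = 1.98 V and V_DS = V_DD − I_D(R_D+R_S) = 19 − 0.0964×3.03 = 18.7 V.
Saturation requires V_DS ≥ V_GS − V_t = 0.476 V; 18.7 ≥ 0.476 ✓.

I_D ≈ 0.096 mA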